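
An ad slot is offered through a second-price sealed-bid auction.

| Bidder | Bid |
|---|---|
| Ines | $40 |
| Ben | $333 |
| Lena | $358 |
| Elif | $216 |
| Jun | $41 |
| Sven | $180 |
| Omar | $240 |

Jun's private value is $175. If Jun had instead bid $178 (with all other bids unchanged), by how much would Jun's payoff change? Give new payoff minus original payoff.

$0

The highest bid among the other bidders is $358; Jun's bid doesn't change that.
Original bid $41: Jun is not highest (top rival bid is $358); payoff $0.
Alternative bid $178: Jun is not highest (top rival bid is $358); payoff $0.
Change in payoff = $0 − ($0) = $0.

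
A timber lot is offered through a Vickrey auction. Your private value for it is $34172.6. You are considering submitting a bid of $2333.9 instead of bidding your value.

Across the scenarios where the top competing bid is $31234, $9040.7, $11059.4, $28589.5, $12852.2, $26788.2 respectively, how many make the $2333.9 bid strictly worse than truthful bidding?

The deviation hurts exactly when the highest competing bid lies strictly between $2333.9 and $34172.6 — underbidding then forfeits a profitable win.
$31234: inside the interval → strictly worse (loss $2938.6).
$9040.7: inside the interval → strictly worse (loss $25131.9).
$11059.4: inside the interval → strictly worse (loss $23113.2).
$28589.5: inside the interval → strictly worse (loss $5583.1).
$12852.2: inside the interval → strictly worse (loss $21320.4).
$26788.2: inside the interval → strictly worse (loss $7384.4).
Count: 6.

6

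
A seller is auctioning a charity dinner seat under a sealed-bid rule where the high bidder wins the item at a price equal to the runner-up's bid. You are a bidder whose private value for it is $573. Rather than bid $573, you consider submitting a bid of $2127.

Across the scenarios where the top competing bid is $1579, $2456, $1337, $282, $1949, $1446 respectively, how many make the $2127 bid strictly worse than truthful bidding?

4

The deviation hurts exactly when the highest competing bid lies strictly between $573 and $2127 — overbidding then wins at a price above your value.
$1579: inside the interval → strictly worse (loss $1006).
$2456: above both → same outcome either way.
$1337: inside the interval → strictly worse (loss $764).
$282: below both → same outcome either way.
$1949: inside the interval → strictly worse (loss $1376).
$1446: inside the interval → strictly worse (loss $873).
Count: 4.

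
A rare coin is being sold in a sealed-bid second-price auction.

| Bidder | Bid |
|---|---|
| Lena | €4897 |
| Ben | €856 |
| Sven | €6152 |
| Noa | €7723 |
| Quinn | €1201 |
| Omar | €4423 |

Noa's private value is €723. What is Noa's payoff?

−€5429

Highest bid: Noa at €7723, so Noa wins.
Second-highest bid: Sven at €6152 — that is the price the winner pays.
Noa's payoff = value − price = €723 − €6152 = −€5429.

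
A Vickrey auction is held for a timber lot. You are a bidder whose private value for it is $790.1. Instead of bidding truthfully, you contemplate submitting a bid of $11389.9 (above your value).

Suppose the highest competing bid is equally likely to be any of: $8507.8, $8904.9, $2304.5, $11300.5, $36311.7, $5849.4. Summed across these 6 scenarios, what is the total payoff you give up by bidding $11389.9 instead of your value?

The deviation costs you only when the competing bid falls strictly between $790.1 and $11389.9; elsewhere both bids give the same outcome.
$8507.8: truthful payoff $0, deviation payoff −$7717.7 → loss $7717.7.
$8904.9: truthful payoff $0, deviation payoff −$8114.8 → loss $8114.8.
$2304.5: truthful payoff $0, deviation payoff −$1514.4 → loss $1514.4.
$11300.5: truthful payoff $0, deviation payoff −$10510.4 → loss $10510.4.
$36311.7: outcomes coincide → loss $0.
$5849.4: truthful payoff $0, deviation payoff −$5059.3 → loss $5059.3.
Total loss = $7717.7 + $8114.8 + $1514.4 + $10510.4 + $5059.3 = $32916.6.
Truthful bidding weakly dominates here: raising your bid can only win items priced above your value, and lowering it can only forfeit items priced below.

$32916.6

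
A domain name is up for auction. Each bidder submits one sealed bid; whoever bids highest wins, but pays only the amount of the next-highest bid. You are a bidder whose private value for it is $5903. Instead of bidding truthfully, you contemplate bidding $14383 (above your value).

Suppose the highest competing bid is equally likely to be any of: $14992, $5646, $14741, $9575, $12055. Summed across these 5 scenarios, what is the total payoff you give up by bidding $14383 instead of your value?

$9824

The deviation costs you only when the competing bid falls strictly between $5903 and $14383; elsewhere both bids give the same outcome.
$14992: outcomes coincide → loss $0.
$5646: outcomes coincide → loss $0.
$14741: outcomes coincide → loss $0.
$9575: truthful payoff $0, deviation payoff −$3672 → loss $3672.
$12055: truthful payoff $0, deviation payoff −$6152 → loss $6152.
Total loss = $3672 + $6152 = $9824.
Truthful bidding weakly dominates here: raising your bid can only win items priced above your value, and lowering it can only forfeit items priced below.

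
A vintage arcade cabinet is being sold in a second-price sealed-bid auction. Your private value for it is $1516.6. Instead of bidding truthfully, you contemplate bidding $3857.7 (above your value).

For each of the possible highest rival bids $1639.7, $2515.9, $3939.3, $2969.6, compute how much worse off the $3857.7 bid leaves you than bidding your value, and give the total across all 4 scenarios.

$2575.4

The deviation costs you only when the competing bid falls strictly between $1516.6 and $3857.7; elsewhere both bids give the same outcome.
$1639.7: truthful payoff $0, deviation payoff −$123.1 → loss $123.1.
$2515.9: truthful payoff $0, deviation payoff −$999.3 → loss $999.3.
$3939.3: outcomes coincide → loss $0.
$2969.6: truthful payoff $0, deviation payoff −$1453 → loss $1453.
Total loss = $123.1 + $999.3 + $1453 = $2575.4.
In a second-price auction your bid sets only whether you win, not what you pay, so bidding your true value is weakly dominant.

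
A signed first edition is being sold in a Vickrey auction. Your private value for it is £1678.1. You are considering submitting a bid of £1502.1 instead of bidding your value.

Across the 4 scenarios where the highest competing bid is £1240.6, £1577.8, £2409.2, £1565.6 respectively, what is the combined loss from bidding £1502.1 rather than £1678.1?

£212.8

The deviation costs you only when the competing bid falls strictly between £1502.1 and £1678.1; elsewhere both bids give the same outcome.
£1240.6: outcomes coincide → loss £0.
£1577.8: truthful payoff £100.3, deviation payoff £0 → loss £100.3.
£2409.2: outcomes coincide → loss £0.
£1565.6: truthful payoff £112.5, deviation payoff £0 → loss £112.5.
Total loss = £100.3 + £112.5 = £212.8.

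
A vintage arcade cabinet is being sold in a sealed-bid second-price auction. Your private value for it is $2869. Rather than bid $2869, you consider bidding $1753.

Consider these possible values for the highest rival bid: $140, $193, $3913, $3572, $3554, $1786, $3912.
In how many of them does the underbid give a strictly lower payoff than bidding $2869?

The deviation hurts exactly when the highest competing bid lies strictly between $1753 and $2869 — underbidding then forfeits a profitable win.
$140: below both → same outcome either way.
$193: below both → same outcome either way.
$3913: above both → same outcome either way.
$3572: above both → same outcome either way.
$3554: above both → same outcome either way.
$1786: inside the interval → strictly worse (loss $1083).
$3912: above both → same outcome either way.
Count: 1.

1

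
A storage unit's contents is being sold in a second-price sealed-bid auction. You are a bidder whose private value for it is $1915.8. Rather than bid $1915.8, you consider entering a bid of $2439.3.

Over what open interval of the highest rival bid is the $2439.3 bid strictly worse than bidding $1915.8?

($1915.8, $2439.3)

If the competing bid is below $1915.8, both bids win at the same price — no difference.
If it is above $2439.3, both bids lose — no difference.
If it lies strictly between $1915.8 and $2439.3, bidding your value loses (payoff 0) while bidding $2439.3 wins at a price above your value (payoff negative).
So the deviation strictly hurts on the open interval ($1915.8, $2439.3).
Truthful bidding weakly dominates here: raising your bid can only win items priced above your value, and lowering it can only forfeit items priced below.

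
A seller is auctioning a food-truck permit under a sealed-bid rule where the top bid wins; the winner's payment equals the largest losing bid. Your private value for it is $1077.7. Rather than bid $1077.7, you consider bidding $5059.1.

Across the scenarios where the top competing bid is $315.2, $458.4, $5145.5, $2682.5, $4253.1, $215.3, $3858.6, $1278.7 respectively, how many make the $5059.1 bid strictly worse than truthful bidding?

4

The deviation hurts exactly when the highest competing bid lies strictly between $1077.7 and $5059.1 — overbidding then wins at a price above your value.
$315.2: below both → same outcome either way.
$458.4: below both → same outcome either way.
$5145.5: above both → same outcome either way.
$2682.5: inside the interval → strictly worse (loss $1604.8).
$4253.1: inside the interval → strictly worse (loss $3175.4).
$215.3: below both → same outcome either way.
$3858.6: inside the interval → strictly worse (loss $2780.9).
$1278.7: inside the interval → strictly worse (loss $201).
Count: 4.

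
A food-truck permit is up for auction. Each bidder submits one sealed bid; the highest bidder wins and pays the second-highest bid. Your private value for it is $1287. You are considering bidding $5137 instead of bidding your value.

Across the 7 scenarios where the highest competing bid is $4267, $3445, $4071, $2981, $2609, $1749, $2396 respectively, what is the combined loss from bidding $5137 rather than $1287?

The deviation costs you only when the competing bid falls strictly between $1287 and $5137; elsewhere both bids give the same outcome.
$4267: truthful payoff $0, deviation payoff −$2980 → loss $2980.
$3445: truthful payoff $0, deviation payoff −$2158 → loss $2158.
$4071: truthful payoff $0, deviation payoff −$2784 → loss $2784.
$2981: truthful payoff $0, deviation payoff −$1694 → loss $1694.
$2609: truthful payoff $0, deviation payoff −$1322 → loss $1322.
$1749: truthful payoff $0, deviation payoff −$462 → loss $462.
$2396: truthful payoff $0, deviation payoff −$1109 → loss $1109.
Total loss = $2980 + $2158 + $2784 + $1694 + $1322 + $462 + $1109 = $12509.

$12509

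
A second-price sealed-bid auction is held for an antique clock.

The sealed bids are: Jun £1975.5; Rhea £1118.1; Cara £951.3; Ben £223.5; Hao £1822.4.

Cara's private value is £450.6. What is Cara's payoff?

Highest bid: Jun at £1975.5, so Jun wins.
Second-highest bid: Hao at £1822.4 — that is the price the winner pays.
Cara did not win, so Cara pays nothing and receives nothing: payoff £0.

£0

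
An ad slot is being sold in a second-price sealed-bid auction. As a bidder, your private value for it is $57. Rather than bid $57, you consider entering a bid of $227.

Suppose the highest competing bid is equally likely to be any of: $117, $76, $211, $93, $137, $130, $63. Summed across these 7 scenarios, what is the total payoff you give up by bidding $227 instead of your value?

The deviation costs you only when the competing bid falls strictly between $57 and $227; elsewhere both bids give the same outcome.
$117: truthful payoff $0, deviation payoff −$60 → loss $60.
$76: truthful payoff $0, deviation payoff −$19 → loss $19.
$211: truthful payoff $0, deviation payoff −$154 → loss $154.
$93: truthful payoff $0, deviation payoff −$36 → loss $36.
$137: truthful payoff $0, deviation payoff −$80 → loss $80.
$130: truthful payoff $0, deviation payoff −$73 → loss $73.
$63: truthful payoff $0, deviation payoff −$6 → loss $6.
Total loss = $60 + $19 + $154 + $36 + $80 + $73 + $6 = $428.

$428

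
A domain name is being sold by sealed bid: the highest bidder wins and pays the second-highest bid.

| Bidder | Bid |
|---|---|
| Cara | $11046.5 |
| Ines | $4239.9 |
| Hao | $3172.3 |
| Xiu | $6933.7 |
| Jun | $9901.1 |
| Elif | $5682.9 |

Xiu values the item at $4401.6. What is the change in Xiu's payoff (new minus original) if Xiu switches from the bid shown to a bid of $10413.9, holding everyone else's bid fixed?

The highest bid among the other bidders is $11046.5; Xiu's bid doesn't change that.
Original bid $6933.7: Xiu is not highest (top rival bid is $11046.5); payoff $0.
Alternative bid $10413.9: Xiu is not highest (top rival bid is $11046.5); payoff $0.
Change in payoff = $0 − ($0) = $0.

$0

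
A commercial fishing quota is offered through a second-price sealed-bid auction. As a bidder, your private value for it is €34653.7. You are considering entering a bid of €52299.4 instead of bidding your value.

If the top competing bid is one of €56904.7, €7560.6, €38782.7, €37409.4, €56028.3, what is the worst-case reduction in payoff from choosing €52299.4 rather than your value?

€56904.7: same outcome either way → loss €0.
€7560.6: same outcome either way → loss €0.
€38782.7: truthful gives €0, deviation gives −€4129 → loss €4129.
€37409.4: truthful gives €0, deviation gives −€2755.7 → loss €2755.7.
€56028.3: same outcome either way → loss €0.
Maximum loss: €4129.

€4129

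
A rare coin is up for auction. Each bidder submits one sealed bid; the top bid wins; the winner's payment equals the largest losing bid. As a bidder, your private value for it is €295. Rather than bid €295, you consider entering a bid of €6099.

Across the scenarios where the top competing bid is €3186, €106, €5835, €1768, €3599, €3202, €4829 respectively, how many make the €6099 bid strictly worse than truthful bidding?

The deviation hurts exactly when the highest competing bid lies strictly between €295 and €6099 — overbidding then wins at a price above your value.
€3186: inside the interval → strictly worse (loss €2891).
€106: below both → same outcome either way.
€5835: inside the interval → strictly worse (loss €5540).
€1768: inside the interval → strictly worse (loss €1473).
€3599: inside the interval → strictly worse (loss €3304).
€3202: inside the interval → strictly worse (loss €2907).
€4829: inside the interval → strictly worse (loss €4534).
Count: 6.

6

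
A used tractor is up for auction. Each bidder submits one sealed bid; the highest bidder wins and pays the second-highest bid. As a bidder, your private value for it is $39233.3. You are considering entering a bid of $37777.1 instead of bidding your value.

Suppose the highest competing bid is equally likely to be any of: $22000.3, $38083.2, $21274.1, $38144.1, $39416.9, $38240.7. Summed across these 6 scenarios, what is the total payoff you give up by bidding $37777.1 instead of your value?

$3231.9

The deviation costs you only when the competing bid falls strictly between $37777.1 and $39233.3; elsewhere both bids give the same outcome.
$22000.3: outcomes coincide → loss $0.
$38083.2: truthful payoff $1150.1, deviation payoff $0 → loss $1150.1.
$21274.1: outcomes coincide → loss $0.
$38144.1: truthful payoff $1089.2, deviation payoff $0 → loss $1089.2.
$39416.9: outcomes coincide → loss $0.
$38240.7: truthful payoff $992.6, deviation payoff $0 → loss $992.6.
Total loss = $1150.1 + $1089.2 + $992.6 = $3231.9.
Because the price is fixed by the runner-up's bid, deviating from your value can only change a good outcome into a bad one — never the reverse.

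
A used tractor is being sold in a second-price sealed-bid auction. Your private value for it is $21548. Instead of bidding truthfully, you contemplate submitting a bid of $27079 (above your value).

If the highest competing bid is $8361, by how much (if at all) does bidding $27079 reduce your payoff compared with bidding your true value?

$0

Bidding your value $21548: you win (since $21548 > $8361) and pay $8361. Payoff $13187.
Bidding $27079: you win and pay $8361. Payoff $21548 − $8361 = $13187.
Difference = $13187 − $13187 = $0; both bids lead to the same outcome because the competing bid is below both your value and your alternative bid.
In a second-price auction your bid sets only whether you win, not what you pay, so bidding your true value is weakly dominant.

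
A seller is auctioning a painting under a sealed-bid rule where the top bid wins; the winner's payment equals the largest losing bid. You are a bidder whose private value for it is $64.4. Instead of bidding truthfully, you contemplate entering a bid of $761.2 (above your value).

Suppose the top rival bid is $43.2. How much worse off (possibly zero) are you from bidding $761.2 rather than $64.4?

Bidding your value $64.4: you win (since $64.4 > $43.2) and pay $43.2. Payoff $21.2.
Bidding $761.2: you win and pay $43.2. Payoff $64.4 − $43.2 = $21.2.
Difference = $21.2 − $21.2 = $0; both bids lead to the same outcome because the competing bid is below both your value and your alternative bid.
Because the price is fixed by the runner-up's bid, deviating from your value can only change a good outcome into a bad one — never the reverse.

$0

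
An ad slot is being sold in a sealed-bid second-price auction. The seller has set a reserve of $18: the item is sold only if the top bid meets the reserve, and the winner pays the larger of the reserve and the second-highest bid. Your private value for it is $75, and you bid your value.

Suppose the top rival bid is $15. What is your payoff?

$57

Your bid $75 is the highest and exceeds the reserve.
Price = max(second-highest bid, reserve) = max($15, $18) = $18.
Payoff = $75 − $18 = $57.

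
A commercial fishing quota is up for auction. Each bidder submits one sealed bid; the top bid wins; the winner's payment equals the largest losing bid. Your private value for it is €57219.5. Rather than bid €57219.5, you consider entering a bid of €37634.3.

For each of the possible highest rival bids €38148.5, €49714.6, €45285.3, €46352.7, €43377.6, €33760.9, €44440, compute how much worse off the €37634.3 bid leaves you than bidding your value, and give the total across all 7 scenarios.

The deviation costs you only when the competing bid falls strictly between €37634.3 and €57219.5; elsewhere both bids give the same outcome.
€38148.5: truthful payoff €19071, deviation payoff €0 → loss €19071.
€49714.6: truthful payoff €7504.9, deviation payoff €0 → loss €7504.9.
€45285.3: truthful payoff €11934.2, deviation payoff €0 → loss €11934.2.
€46352.7: truthful payoff €10866.8, deviation payoff €0 → loss €10866.8.
€43377.6: truthful payoff €13841.9, deviation payoff €0 → loss €13841.9.
€33760.9: outcomes coincide → loss €0.
€44440: truthful payoff €12779.5, deviation payoff €0 → loss €12779.5.
Total loss = €19071 + €7504.9 + €11934.2 + €10866.8 + €13841.9 + €12779.5 = €75998.3.
Truthful bidding weakly dominates here: raising your bid can only win items priced above your value, and lowering it can only forfeit items priced below.

€75998.3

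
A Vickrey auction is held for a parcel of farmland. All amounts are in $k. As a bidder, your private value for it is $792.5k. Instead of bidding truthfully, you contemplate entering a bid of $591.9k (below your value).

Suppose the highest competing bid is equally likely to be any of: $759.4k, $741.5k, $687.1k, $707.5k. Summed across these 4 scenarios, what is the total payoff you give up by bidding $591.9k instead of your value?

$274.5k

The deviation costs you only when the competing bid falls strictly between $591.9k and $792.5k; elsewhere both bids give the same outcome.
$759.4k: truthful payoff $33.1k, deviation payoff $0k → loss $33.1k.
$741.5k: truthful payoff $51k, deviation payoff $0k → loss $51k.
$687.1k: truthful payoff $105.4k, deviation payoff $0k → loss $105.4k.
$707.5k: truthful payoff $85k, deviation payoff $0k → loss $85k.
Total loss = $33.1k + $51k + $105.4k + $85k = $274.5k.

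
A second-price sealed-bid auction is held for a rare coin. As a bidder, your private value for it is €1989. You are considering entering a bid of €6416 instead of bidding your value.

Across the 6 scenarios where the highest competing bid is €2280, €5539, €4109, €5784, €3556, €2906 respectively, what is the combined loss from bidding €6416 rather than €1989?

The deviation costs you only when the competing bid falls strictly between €1989 and €6416; elsewhere both bids give the same outcome.
€2280: truthful payoff €0, deviation payoff −€291 → loss €291.
€5539: truthful payoff €0, deviation payoff −€3550 → loss €3550.
€4109: truthful payoff €0, deviation payoff −€2120 → loss €2120.
€5784: truthful payoff €0, deviation payoff −€3795 → loss €3795.
€3556: truthful payoff €0, deviation payoff −€1567 → loss €1567.
€2906: truthful payoff €0, deviation payoff −€917 → loss €917.
Total loss = €291 + €3550 + €2120 + €3795 + €1567 + €917 = €12240.

€12240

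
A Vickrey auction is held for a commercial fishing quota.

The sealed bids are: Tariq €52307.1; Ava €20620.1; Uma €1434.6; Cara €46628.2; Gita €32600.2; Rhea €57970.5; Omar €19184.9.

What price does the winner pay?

€52307.1

Highest bid: Rhea at €57970.5, so Rhea wins.
Second-highest bid: Tariq at €52307.1 — that is the price the winner pays.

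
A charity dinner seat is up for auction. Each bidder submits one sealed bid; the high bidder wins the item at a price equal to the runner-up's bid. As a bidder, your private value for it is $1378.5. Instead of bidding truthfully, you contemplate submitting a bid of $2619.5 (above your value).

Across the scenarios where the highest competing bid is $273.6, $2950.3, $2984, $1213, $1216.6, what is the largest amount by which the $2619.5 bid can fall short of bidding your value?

$273.6: same outcome either way → loss $0.
$2950.3: same outcome either way → loss $0.
$2984: same outcome either way → loss $0.
$1213: same outcome either way → loss $0.
$1216.6: same outcome either way → loss $0.
Maximum loss: $0.

$0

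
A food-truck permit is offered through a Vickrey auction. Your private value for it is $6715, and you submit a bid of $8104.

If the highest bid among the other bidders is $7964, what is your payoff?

Your bid $8104 exceeds the highest competing bid $7964, so you win.
In a second-price auction the winner pays the second-highest bid, $7964.
Payoff = value − price = $6715 − $7964 = −$1249.

−$1249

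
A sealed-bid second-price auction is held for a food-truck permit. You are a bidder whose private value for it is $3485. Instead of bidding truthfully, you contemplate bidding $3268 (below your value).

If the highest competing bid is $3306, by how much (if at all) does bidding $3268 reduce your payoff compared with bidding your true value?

$179

Bidding your value $3485: you win (since $3485 > $3306) and pay $3306. Payoff $179.
Bidding $3268: you lose. Payoff $0.
The competing bid $3306 lies between your shaded bid and your value, so underbidding forfeits an item you could have won at a profitable price.
Loss from deviating = $179 − ($0) = $179.
Because the price is fixed by the runner-up's bid, deviating from your value can only change a good outcome into a bad one — never the reverse.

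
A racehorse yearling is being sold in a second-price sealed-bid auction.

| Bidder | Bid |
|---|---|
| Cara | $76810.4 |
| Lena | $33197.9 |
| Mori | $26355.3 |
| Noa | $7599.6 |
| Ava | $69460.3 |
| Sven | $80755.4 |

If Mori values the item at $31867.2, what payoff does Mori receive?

$0

Highest bid: Sven at $80755.4, so Sven wins.
Second-highest bid: Cara at $76810.4 — that is the price the winner pays.
Mori did not win, so Mori pays nothing and receives nothing: payoff $0.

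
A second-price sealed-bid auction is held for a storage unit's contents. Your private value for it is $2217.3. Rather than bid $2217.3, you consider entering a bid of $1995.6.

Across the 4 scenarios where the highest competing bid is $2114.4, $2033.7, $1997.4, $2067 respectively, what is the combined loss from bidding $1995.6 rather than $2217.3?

$656.7

The deviation costs you only when the competing bid falls strictly between $1995.6 and $2217.3; elsewhere both bids give the same outcome.
$2114.4: truthful payoff $102.9, deviation payoff $0 → loss $102.9.
$2033.7: truthful payoff $183.6, deviation payoff $0 → loss $183.6.
$1997.4: truthful payoff $219.9, deviation payoff $0 → loss $219.9.
$2067: truthful payoff $150.3, deviation payoff $0 → loss $150.3.
Total loss = $102.9 + $183.6 + $219.9 + $150.3 = $656.7.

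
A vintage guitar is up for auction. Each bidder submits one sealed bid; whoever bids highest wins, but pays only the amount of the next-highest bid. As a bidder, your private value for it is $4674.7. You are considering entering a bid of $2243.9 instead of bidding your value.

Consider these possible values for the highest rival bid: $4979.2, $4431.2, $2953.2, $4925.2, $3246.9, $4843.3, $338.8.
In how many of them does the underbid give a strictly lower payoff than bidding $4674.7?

3

The deviation hurts exactly when the highest competing bid lies strictly between $2243.9 and $4674.7 — underbidding then forfeits a profitable win.
$4979.2: above both → same outcome either way.
$4431.2: inside the interval → strictly worse (loss $243.5).
$2953.2: inside the interval → strictly worse (loss $1721.5).
$4925.2: above both → same outcome either way.
$3246.9: inside the interval → strictly worse (loss $1427.8).
$4843.3: above both → same outcome either way.
$338.8: below both → same outcome either way.
Count: 3.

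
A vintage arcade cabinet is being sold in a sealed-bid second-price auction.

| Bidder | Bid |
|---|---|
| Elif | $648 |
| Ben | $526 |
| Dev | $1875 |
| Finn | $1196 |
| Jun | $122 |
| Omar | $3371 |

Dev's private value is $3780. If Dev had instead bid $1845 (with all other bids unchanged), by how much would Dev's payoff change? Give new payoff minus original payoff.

The highest bid among the other bidders is $3371; Dev's bid doesn't change that.
Original bid $1875: Dev is not highest (top rival bid is $3371); payoff $0.
Alternative bid $1845: Dev is not highest (top rival bid is $3371); payoff $0.
Change in payoff = $0 − ($0) = $0.

$0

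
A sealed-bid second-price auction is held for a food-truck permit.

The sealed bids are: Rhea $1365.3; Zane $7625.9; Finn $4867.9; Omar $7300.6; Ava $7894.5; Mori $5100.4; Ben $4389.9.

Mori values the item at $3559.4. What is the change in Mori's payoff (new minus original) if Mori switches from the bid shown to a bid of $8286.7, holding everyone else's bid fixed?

−$4335.1

The highest bid among the other bidders is $7894.5; Mori's bid doesn't change that.
Original bid $5100.4: Mori is not highest (top rival bid is $7894.5); payoff $0.
Alternative bid $8286.7: Mori is highest, pays the top rival bid $7894.5; payoff $3559.4 − $7894.5 = −$4335.1.
Change in payoff = −$4335.1 − ($0) = −$4335.1.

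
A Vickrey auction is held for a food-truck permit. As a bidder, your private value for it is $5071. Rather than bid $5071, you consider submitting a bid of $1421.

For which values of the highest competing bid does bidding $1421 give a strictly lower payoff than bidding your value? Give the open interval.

If the competing bid is below $1421, both bids win at the same price — no difference.
If it is above $5071, both bids lose — no difference.
If it lies strictly between $1421 and $5071, bidding your value wins at a price below your value (positive payoff) while bidding $1421 loses (payoff 0).
So the deviation strictly hurts on the open interval ($1421, $5071).
In a second-price auction your bid sets only whether you win, not what you pay, so bidding your true value is weakly dominant.

($1421, $5071)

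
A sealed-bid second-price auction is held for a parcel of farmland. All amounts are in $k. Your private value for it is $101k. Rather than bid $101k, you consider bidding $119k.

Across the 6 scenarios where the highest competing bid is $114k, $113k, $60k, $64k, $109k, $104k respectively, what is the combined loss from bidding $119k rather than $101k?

$36k

The deviation costs you only when the competing bid falls strictly between $101k and $119k; elsewhere both bids give the same outcome.
$114k: truthful payoff $0k, deviation payoff −$13k → loss $13k.
$113k: truthful payoff $0k, deviation payoff −$12k → loss $12k.
$60k: outcomes coincide → loss $0k.
$64k: outcomes coincide → loss $0k.
$109k: truthful payoff $0k, deviation payoff −$8k → loss $8k.
$104k: truthful payoff $0k, deviation payoff −$3k → loss $3k.
Total loss = $13k + $12k + $8k + $3k = $36k.
Because the price is fixed by the runner-up's bid, deviating from your value can only change a good outcome into a bad one — never the reverse.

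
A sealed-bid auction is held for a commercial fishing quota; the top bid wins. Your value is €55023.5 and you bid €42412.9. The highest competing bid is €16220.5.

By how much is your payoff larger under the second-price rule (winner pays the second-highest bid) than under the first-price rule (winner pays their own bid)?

€26192.4

You have the highest bid, so you win under either rule.
Second-price: pay €16220.5 → payoff €38803.
First-price: pay your own bid €42412.9 → payoff €12610.6.
Difference = €38803 − (€12610.6) = €26192.4.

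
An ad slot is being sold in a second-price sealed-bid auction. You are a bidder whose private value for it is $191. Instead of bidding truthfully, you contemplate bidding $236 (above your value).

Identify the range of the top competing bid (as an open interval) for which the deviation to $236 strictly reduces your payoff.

If the competing bid is below $191, both bids win at the same price — no difference.
If it is above $236, both bids lose — no difference.
If it lies strictly between $191 and $236, bidding your value loses (payoff 0) while bidding $236 wins at a price above your value (payoff negative).
So the deviation strictly hurts on the open interval ($191, $236).
Truthful bidding weakly dominates here: raising your bid can only win items priced above your value, and lowering it can only forfeit items priced below.

($191, $236)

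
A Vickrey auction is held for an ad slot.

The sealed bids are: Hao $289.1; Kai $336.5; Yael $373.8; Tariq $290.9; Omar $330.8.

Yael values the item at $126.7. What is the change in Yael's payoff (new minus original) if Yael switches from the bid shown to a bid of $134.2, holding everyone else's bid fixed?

$209.8

The highest bid among the other bidders is $336.5; Yael's bid doesn't change that.
Original bid $373.8: Yael is highest, pays the top rival bid $336.5; payoff $126.7 − $336.5 = −$209.8.
Alternative bid $134.2: Yael is not highest (top rival bid is $336.5); payoff $0.
Change in payoff = $0 − (−$209.8) = $209.8.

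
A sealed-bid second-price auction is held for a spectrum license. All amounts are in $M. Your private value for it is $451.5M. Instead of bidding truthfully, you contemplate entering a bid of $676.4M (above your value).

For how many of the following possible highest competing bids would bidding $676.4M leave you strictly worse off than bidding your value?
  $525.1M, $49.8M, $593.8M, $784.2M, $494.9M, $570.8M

4

The deviation hurts exactly when the highest competing bid lies strictly between $451.5M and $676.4M — overbidding then wins at a price above your value.
$525.1M: inside the interval → strictly worse (loss $73.6M).
$49.8M: below both → same outcome either way.
$593.8M: inside the interval → strictly worse (loss $142.3M).
$784.2M: above both → same outcome either way.
$494.9M: inside the interval → strictly worse (loss $43.4M).
$570.8M: inside the interval → strictly worse (loss $119.3M).
Count: 4.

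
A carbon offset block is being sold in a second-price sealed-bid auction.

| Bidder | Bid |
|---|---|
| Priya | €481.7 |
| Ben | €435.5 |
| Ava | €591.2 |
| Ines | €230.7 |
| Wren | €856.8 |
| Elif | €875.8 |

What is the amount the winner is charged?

Highest bid: Elif at €875.8, so Elif wins.
Second-highest bid: Wren at €856.8 — that is the price the winner pays.

€856.8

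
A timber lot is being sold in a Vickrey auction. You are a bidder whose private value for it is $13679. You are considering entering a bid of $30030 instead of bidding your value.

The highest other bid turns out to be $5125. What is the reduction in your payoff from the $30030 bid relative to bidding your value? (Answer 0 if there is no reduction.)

$0

Bidding your value $13679: you win (since $13679 > $5125) and pay $5125. Payoff $8554.
Bidding $30030: you win and pay $5125. Payoff $13679 − $5125 = $8554.
Difference = $8554 − $8554 = $0; both bids lead to the same outcome because the competing bid is below both your value and your alternative bid.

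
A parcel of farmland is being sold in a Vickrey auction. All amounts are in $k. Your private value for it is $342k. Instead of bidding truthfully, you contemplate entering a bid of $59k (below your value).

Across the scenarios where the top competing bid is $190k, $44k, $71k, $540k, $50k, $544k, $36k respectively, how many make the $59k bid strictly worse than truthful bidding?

The deviation hurts exactly when the highest competing bid lies strictly between $59k and $342k — underbidding then forfeits a profitable win.
$190k: inside the interval → strictly worse (loss $152k).
$44k: below both → same outcome either way.
$71k: inside the interval → strictly worse (loss $271k).
$540k: above both → same outcome either way.
$50k: below both → same outcome either way.
$544k: above both → same outcome either way.
$36k: below both → same outcome either way.
Count: 2.

2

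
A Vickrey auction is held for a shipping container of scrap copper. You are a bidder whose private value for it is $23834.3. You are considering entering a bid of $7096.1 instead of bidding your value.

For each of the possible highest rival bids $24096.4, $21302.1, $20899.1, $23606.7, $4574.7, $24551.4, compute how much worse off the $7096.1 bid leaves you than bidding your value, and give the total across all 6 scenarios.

$5695

The deviation costs you only when the competing bid falls strictly between $7096.1 and $23834.3; elsewhere both bids give the same outcome.
$24096.4: outcomes coincide → loss $0.
$21302.1: truthful payoff $2532.2, deviation payoff $0 → loss $2532.2.
$20899.1: truthful payoff $2935.2, deviation payoff $0 → loss $2935.2.
$23606.7: truthful payoff $227.6, deviation payoff $0 → loss $227.6.
$4574.7: outcomes coincide → loss $0.
$24551.4: outcomes coincide → loss $0.
Total loss = $2532.2 + $2935.2 + $227.6 = $5695.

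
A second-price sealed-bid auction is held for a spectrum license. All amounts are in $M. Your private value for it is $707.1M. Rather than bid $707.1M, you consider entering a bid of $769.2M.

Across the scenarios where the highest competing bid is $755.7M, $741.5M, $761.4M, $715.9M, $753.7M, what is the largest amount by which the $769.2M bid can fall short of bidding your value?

$755.7M: truthful gives $0M, deviation gives −$48.6M → loss $48.6M.
$741.5M: truthful gives $0M, deviation gives −$34.4M → loss $34.4M.
$761.4M: truthful gives $0M, deviation gives −$54.3M → loss $54.3M.
$715.9M: truthful gives $0M, deviation gives −$8.8M → loss $8.8M.
$753.7M: truthful gives $0M, deviation gives −$46.6M → loss $46.6M.
Maximum loss: $54.3M.

$54.3M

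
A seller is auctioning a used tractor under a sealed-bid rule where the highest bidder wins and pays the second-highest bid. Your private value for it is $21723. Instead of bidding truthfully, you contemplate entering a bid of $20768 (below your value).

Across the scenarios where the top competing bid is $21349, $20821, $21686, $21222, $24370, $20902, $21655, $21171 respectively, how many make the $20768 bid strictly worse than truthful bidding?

7

The deviation hurts exactly when the highest competing bid lies strictly between $20768 and $21723 — underbidding then forfeits a profitable win.
$21349: inside the interval → strictly worse (loss $374).
$20821: inside the interval → strictly worse (loss $902).
$21686: inside the interval → strictly worse (loss $37).
$21222: inside the interval → strictly worse (loss $501).
$24370: above both → same outcome either way.
$20902: inside the interval → strictly worse (loss $821).
$21655: inside the interval → strictly worse (loss $68).
$21171: inside the interval → strictly worse (loss $552).
Count: 7.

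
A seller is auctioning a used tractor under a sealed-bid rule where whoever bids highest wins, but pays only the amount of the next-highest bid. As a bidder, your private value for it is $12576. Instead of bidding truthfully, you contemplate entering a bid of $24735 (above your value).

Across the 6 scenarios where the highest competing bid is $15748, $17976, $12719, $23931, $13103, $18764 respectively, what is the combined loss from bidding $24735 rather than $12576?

$26785

The deviation costs you only when the competing bid falls strictly between $12576 and $24735; elsewhere both bids give the same outcome.
$15748: truthful payoff $0, deviation payoff −$3172 → loss $3172.
$17976: truthful payoff $0, deviation payoff −$5400 → loss $5400.
$12719: truthful payoff $0, deviation payoff −$143 → loss $143.
$23931: truthful payoff $0, deviation payoff −$11355 → loss $11355.
$13103: truthful payoff $0, deviation payoff −$527 → loss $527.
$18764: truthful payoff $0, deviation payoff −$6188 → loss $6188.
Total loss = $3172 + $5400 + $143 + $11355 + $527 + $6188 = $26785.
Truthful bidding weakly dominates here: raising your bid can only win items priced above your value, and lowering it can only forfeit items priced below.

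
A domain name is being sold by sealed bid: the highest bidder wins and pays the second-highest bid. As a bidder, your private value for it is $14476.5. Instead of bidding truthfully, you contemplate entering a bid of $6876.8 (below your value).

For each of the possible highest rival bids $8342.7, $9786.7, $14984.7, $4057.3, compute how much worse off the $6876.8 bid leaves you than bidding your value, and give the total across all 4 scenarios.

The deviation costs you only when the competing bid falls strictly between $6876.8 and $14476.5; elsewhere both bids give the same outcome.
$8342.7: truthful payoff $6133.8, deviation payoff $0 → loss $6133.8.
$9786.7: truthful payoff $4689.8, deviation payoff $0 → loss $4689.8.
$14984.7: outcomes coincide → loss $0.
$4057.3: outcomes coincide → loss $0.
Total loss = $6133.8 + $4689.8 = $10823.6.

$10823.6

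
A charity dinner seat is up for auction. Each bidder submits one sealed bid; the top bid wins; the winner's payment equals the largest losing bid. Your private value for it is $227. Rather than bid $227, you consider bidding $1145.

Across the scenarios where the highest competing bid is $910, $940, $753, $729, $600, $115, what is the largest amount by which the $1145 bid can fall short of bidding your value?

$910: truthful gives $0, deviation gives −$683 → loss $683.
$940: truthful gives $0, deviation gives −$713 → loss $713.
$753: truthful gives $0, deviation gives −$526 → loss $526.
$729: truthful gives $0, deviation gives −$502 → loss $502.
$600: truthful gives $0, deviation gives −$373 → loss $373.
$115: same outcome either way → loss $0.
Maximum loss: $713.

$713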